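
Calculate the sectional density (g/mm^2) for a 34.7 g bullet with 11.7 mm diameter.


SD = m/d^2 = 34.7/11.7^2 = 0.2535 g/mm^2

0.2535 g/mm^2


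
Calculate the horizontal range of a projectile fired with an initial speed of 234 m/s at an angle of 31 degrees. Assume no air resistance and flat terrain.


R = v0^2 * sin(2*theta) / g = 234^2 * sin(2*31°) / 9.81 = 4928 m

4928 m


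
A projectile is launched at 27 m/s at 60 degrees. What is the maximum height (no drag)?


H = (v0*sin(theta))^2 / (2g) = (27*sin(60°))^2 / (2*9.81) = 27.87 m

27.87 m


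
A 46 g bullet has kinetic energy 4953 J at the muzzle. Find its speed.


v = sqrt(2*E/m) = sqrt(2*4953/0.046) = 464.1 m/s

464.1 m/s


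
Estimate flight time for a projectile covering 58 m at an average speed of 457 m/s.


t = d/v = 58/457 = 0.1269 s

0.1269 s


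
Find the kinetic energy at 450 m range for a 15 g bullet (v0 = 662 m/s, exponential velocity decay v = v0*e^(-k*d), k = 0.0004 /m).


v = v0*exp(-k*d) = 662*exp(-0.0004*450) = 552.949 m/s
E = 0.5*m*v^2 = 0.5*0.015*552.949^2 = 2293 J

2293 J


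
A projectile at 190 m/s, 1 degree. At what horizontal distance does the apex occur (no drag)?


R = v0^2*sin(2*theta)/g = 190^2*sin(2*1°)/9.81 = 128.427 m
apex_dist = R/2 = 128.427/2 = 64.21 m

64.21 m


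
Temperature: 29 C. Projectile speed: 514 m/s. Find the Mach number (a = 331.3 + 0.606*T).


a = 331.3 + 0.606*(29) = 348.874 m/s
M = v/a = 514/348.874 = 1.473

1.473


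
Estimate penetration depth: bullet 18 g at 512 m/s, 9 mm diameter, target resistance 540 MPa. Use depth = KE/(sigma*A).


A = pi*(d/2)^2 = pi*(9/2)^2 = 63.6173 mm^2
E = 0.5*m*v^2 = 0.5*0.018*512^2 = 2359.3 J
depth = E/(sigma*A) = 2359.3 J / (540 MPa * 63.6173 mm^2) = 2359.3/(540 * 63.6173) m = 0.0686774 m ≈ 68.68 mm

68.68 mm


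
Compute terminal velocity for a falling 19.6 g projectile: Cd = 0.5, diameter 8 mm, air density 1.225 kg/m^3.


A = pi*(d/2)^2 = pi*(8/2000)^2 = 5.02655e-05 m^2
vt = sqrt(2mg/(Cd*rho*A)) = sqrt(2*0.0196*9.81/(0.5 * 1.225 * 5.02655e-05)) = 111.8 m/s

111.8 m/s


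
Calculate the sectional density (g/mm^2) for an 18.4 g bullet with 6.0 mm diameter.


SD = m/d^2 = 18.4/6.0^2 = 0.5111 g/mm^2

0.5111 g/mm^2


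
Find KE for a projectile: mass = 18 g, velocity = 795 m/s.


E = 0.5*m*v^2 = 0.5*0.018*795^2 = 5688 J

5688 J


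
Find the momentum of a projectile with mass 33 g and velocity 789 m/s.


p = m*v = 0.033*789 = 26.04 kg·m/s

26.04 kg·m/s


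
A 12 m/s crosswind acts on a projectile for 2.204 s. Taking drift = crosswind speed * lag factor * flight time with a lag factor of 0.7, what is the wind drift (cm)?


drift = v_wind * lag * t = 12 * 0.7 * 2.204 = 18.5136 m ≈ 1851 cm

1851 cm


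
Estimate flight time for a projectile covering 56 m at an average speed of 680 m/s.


t = d/v = 56/680 = 0.08235 s

0.08235 s


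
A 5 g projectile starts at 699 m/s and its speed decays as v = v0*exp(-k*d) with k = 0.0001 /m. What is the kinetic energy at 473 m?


v = v0*exp(-k*d) = 699*exp(-0.0001*473) = 666.707 m/s
E = 0.5*m*v^2 = 0.5*0.005*666.707^2 = 1111 J

1111 J


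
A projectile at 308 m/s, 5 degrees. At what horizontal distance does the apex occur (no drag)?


R = v0^2*sin(2*theta)/g = 308^2*sin(2*5°)/9.81 = 1679.2 m
apex_dist = R/2 = 1679.2/2 = 839.6 m

839.6 m


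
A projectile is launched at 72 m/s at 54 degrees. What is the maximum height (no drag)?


H = (v0*sin(theta))^2 / (2g) = (72*sin(54°))^2 / (2*9.81) = 172.9 m

172.9 m


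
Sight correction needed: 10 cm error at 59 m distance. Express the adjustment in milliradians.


1 mrad subtends 1 cm per 10 m of range, so adj = error_cm / (dist_m / 10) = 10 / (59/10) = 1.695 mrad

1.695 mrad


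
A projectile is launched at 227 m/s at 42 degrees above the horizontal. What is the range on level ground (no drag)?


R = v0^2 * sin(2*theta) / g = 227^2 * sin(2*42°) / 9.81 = 5224 m

5224 m


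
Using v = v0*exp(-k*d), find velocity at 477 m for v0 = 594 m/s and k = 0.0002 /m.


v = v0*exp(-k*d) = 594*exp(-0.0002*477) = 540 m/s

540 m/s


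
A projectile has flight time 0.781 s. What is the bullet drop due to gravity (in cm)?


drop = 0.5*g*t^2 = 0.5*9.81*0.781^2 = 2.99186 m ≈ 299.2 cm

299.2 cm


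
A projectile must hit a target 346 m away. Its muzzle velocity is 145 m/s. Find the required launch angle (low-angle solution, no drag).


sin(2*theta) = R*g/v0^2 = 346*9.81/145^2 = 0.161439, theta = arcsin(0.161439)/2 = 4.645°

4.645 degrees


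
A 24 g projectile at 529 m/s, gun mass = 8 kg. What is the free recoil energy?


v_r = m_p*v_p/m_gun = 0.024*529/8 = 1.587 m/s, E_r = 0.5*m_gun*v_r^2 = 0.5*8*1.587^2 = 10.07 J

10.07 J


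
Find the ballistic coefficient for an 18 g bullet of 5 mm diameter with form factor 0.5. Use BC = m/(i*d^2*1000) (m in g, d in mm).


BC = m/(i*d^2*1000) = 18/(0.5 * 5^2 * 1000) = 0.00144

0.00144


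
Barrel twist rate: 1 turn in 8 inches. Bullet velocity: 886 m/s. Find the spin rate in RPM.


twist_m = 8*0.0254 = 0.2032 m
spin = v/twist = 886/0.2032 = 4360.236 rev/s
RPM = spin*60 = 4360.236*60 ≈ 261614 RPM

261614 RPM


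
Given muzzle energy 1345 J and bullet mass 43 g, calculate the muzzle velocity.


v = sqrt(2*E/m) = sqrt(2*1345/0.043) = 250.1 m/s

250.1 m/s


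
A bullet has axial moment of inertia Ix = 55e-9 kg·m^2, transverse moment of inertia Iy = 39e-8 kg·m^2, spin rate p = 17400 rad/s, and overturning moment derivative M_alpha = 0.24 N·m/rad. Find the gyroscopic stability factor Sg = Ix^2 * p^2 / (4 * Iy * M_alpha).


Sg = Ix^2 * p^2 / (4 * Iy * M_alpha) = (55e-9)^2 * 17400^2 / (4 * 39e-8 * 0.24) = 2.446

2.446


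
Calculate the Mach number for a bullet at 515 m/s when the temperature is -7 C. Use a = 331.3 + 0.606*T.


a = 331.3 + 0.606*(-7) = 327.058 m/s
M = v/a = 515/327.058 = 1.575

1.575


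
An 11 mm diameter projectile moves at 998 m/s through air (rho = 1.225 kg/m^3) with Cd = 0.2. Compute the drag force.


A = pi*(d/2)^2 = pi*(11/2000)^2 = 9.50332e-05 m^2
Fd = 0.5*Cd*rho*A*v^2 = 0.5*0.2*1.225*9.50332e-05*998^2 = 11.6 N

11.6 N


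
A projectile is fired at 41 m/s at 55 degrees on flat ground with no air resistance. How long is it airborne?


T = 2*v0*sin(theta)/g = 2*41*sin(55°)/9.81 = 6.847 s

6.847 s


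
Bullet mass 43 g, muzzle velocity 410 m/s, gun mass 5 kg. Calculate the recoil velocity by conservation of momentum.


v_recoil = m_p * v_p / m_gun = 0.043 * 410 / 5 = 3.526 m/s

3.526 m/s


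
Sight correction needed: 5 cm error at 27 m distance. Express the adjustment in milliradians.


1 mrad subtends 1 cm per 10 m of range, so adj = error_cm / (dist_m / 10) = 5 / (27/10) = 1.852 mrad

1.852 mrad


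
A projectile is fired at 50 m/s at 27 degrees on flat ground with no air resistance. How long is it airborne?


T = 2*v0*sin(theta)/g = 2*50*sin(27°)/9.81 = 4.628 s

4.628 s


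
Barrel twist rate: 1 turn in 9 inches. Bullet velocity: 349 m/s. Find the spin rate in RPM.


twist_m = 9*0.0254 = 0.2286 m
spin = v/twist = 349/0.2286 = 1526.684 rev/s
RPM = spin*60 = 1526.684*60 ≈ 91601 RPM

91601 RPM


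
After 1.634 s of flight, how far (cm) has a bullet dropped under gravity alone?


drop = 0.5*g*t^2 = 0.5*9.81*1.634^2 = 13.0961 m ≈ 1310 cm

1310 cm


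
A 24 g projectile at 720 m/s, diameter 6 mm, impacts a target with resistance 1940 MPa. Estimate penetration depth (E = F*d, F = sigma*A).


A = pi*(d/2)^2 = pi*(6/2)^2 = 28.2743 mm^2
E = 0.5*m*v^2 = 0.5*0.024*720^2 = 6220.8 J
depth = E/(sigma*A) = 6220.8 J / (1940 MPa * 28.2743 mm^2) = 6220.8/(1940 * 28.2743) m = 0.11341 m ≈ 113.4 mm

113.4 mm


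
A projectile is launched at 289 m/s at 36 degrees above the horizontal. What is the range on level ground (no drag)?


R = v0^2 * sin(2*theta) / g = 289^2 * sin(2*36°) / 9.81 = 8097 m

8097 m


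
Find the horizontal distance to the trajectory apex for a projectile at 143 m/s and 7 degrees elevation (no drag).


R = v0^2*sin(2*theta)/g = 143^2*sin(2*7°)/9.81 = 504.288 m
apex_dist = R/2 = 504.288/2 = 252.1 m

252.1 m


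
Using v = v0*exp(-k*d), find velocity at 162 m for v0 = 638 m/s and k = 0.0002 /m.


v = v0*exp(-k*d) = 638*exp(-0.0002*162) = 617.7 m/s

617.7 m/s


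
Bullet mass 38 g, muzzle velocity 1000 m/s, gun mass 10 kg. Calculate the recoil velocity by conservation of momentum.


v_recoil = m_p * v_p / m_gun = 0.038 * 1000 / 10 = 3.8 m/s

3.8 m/s


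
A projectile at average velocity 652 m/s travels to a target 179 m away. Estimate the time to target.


t = d/v = 179/652 = 0.2745 s

0.2745 s


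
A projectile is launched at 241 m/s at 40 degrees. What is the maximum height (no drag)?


H = (v0*sin(theta))^2 / (2g) = (241*sin(40°))^2 / (2*9.81) = 1223 m

1223 m


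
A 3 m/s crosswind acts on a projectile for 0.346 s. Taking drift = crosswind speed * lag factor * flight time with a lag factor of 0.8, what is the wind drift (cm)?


drift = v_wind * lag * t = 3 * 0.8 * 0.346 = 0.8304 m ≈ 83.04 cm

83.04 cm


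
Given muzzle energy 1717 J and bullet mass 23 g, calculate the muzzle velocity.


v = sqrt(2*E/m) = sqrt(2*1717/0.023) = 386.4 m/s

386.4 m/s


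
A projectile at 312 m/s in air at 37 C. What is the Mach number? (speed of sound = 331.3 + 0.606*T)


a = 331.3 + 0.606*(37) = 353.722 m/s
M = v/a = 312/353.722 = 0.882

0.882


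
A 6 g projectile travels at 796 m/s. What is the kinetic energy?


E = 0.5*m*v^2 = 0.5*0.006*796^2 = 1901 J

1901 J


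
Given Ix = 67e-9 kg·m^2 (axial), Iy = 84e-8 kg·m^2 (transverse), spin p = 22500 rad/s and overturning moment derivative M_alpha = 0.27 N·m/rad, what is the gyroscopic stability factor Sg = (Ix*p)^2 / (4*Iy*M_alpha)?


Sg = Ix^2 * p^2 / (4 * Iy * M_alpha) = (67e-9)^2 * 22500^2 / (4 * 84e-8 * 0.27) = 2.505

2.505


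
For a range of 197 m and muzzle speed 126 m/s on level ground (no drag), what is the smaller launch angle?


sin(2*theta) = R*g/v0^2 = 197*9.81/126^2 = 0.121729, theta = arcsin(0.121729)/2 = 3.496°

3.496 degrees


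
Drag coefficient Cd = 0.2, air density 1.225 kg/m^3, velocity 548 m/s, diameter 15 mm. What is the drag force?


A = pi*(d/2)^2 = pi*(15/2000)^2 = 1.76715e-04 m^2
Fd = 0.5*Cd*rho*A*v^2 = 0.5*0.2*1.225*1.76715e-04*548^2 = 6.501 N

6.501 N


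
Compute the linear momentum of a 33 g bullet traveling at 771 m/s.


p = m*v = 0.033*771 = 25.44 kg·m/s

25.44 kg·m/s


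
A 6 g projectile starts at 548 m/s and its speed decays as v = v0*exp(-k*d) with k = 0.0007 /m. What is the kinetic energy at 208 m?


v = v0*exp(-k*d) = 548*exp(-0.0007*208) = 473.748 m/s
E = 0.5*m*v^2 = 0.5*0.006*473.748^2 = 673.3 J

673.3 J


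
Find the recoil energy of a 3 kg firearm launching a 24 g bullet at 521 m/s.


v_r = m_p*v_p/m_gun = 0.024*521/3 = 4.168 m/s, E_r = 0.5*m_gun*v_r^2 = 0.5*3*4.168^2 = 26.06 J

26.06 J


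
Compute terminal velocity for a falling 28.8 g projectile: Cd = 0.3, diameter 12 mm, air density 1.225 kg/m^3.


A = pi*(d/2)^2 = pi*(12/2000)^2 = 1.13097e-04 m^2
vt = sqrt(2mg/(Cd*rho*A)) = sqrt(2*0.0288*9.81/(0.3 * 1.225 * 1.13097e-04)) = 116.6 m/s

116.6 m/s


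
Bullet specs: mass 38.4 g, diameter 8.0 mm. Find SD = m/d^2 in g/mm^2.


SD = m/d^2 = 38.4/8.0^2 = 0.6 g/mm^2

0.6 g/mm^2


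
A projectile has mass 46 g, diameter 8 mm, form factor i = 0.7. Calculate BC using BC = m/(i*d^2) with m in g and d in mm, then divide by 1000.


BC = m/(i*d^2*1000) = 46/(0.7 * 8^2 * 1000) = 0.001027

0.001027


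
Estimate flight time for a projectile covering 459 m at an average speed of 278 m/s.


t = d/v = 459/278 = 1.651 s

1.651 s


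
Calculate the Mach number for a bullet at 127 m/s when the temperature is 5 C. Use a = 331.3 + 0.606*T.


a = 331.3 + 0.606*(5) = 334.33 m/s
M = v/a = 127/334.33 = 0.3799

0.3799


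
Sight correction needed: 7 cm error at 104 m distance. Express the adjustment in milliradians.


1 mrad subtends 1 cm per 10 m of range, so adj = error_cm / (dist_m / 10) = 7 / (104/10) = 0.6731 mrad

0.6731 mrad


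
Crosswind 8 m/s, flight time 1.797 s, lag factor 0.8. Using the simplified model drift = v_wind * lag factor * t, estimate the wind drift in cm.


drift = v_wind * lag * t = 8 * 0.8 * 1.797 = 11.5008 m ≈ 1150 cm

1150 cm


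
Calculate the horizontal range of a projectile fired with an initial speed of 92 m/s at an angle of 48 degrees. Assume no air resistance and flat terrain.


R = v0^2 * sin(2*theta) / g = 92^2 * sin(2*48°) / 9.81 = 858.1 m

858.1 m


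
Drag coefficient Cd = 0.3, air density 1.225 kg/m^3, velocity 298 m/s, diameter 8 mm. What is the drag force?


A = pi*(d/2)^2 = pi*(8/2000)^2 = 5.02655e-05 m^2
Fd = 0.5*Cd*rho*A*v^2 = 0.5*0.3*1.225*5.02655e-05*298^2 = 0.8202 N

0.8202 N


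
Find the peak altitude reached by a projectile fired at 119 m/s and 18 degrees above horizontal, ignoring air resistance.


H = (v0*sin(theta))^2 / (2g) = (119*sin(18°))^2 / (2*9.81) = 68.92 m

68.92 m


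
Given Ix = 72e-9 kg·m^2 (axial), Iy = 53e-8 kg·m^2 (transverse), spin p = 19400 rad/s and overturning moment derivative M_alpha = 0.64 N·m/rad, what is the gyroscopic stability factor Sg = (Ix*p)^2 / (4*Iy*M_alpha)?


Sg = Ix^2 * p^2 / (4 * Iy * M_alpha) = (72e-9)^2 * 19400^2 / (4 * 53e-8 * 0.64) = 1.438

1.438


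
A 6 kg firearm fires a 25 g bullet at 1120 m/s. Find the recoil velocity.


v_recoil = m_p * v_p / m_gun = 0.025 * 1120 / 6 = 4.667 m/s

4.667 m/s


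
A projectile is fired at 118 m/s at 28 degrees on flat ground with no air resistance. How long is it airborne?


T = 2*v0*sin(theta)/g = 2*118*sin(28°)/9.81 = 11.29 s

11.29 s


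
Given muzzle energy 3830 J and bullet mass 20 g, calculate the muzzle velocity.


v = sqrt(2*E/m) = sqrt(2*3830/0.02) = 618.9 m/s

618.9 m/s


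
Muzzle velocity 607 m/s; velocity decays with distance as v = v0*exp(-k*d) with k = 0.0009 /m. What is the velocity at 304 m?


v = v0*exp(-k*d) = 607*exp(-0.0009*304) = 461.7 m/s

461.7 m/s


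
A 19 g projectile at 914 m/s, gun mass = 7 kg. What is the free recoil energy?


v_r = m_p*v_p/m_gun = 0.019*914/7 = 2.48086 m/s, E_r = 0.5*m_gun*v_r^2 = 0.5*7*2.48086^2 = 21.54 J

21.54 J


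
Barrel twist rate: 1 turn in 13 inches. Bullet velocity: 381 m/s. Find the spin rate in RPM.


twist_m = 13*0.0254 = 0.3302 m
spin = v/twist = 381/0.3302 = 1153.846 rev/s
RPM = spin*60 = 1153.846*60 ≈ 69231 RPM

69231 RPM


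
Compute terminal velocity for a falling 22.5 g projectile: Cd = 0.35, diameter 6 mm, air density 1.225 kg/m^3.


A = pi*(d/2)^2 = pi*(6/2000)^2 = 2.82743e-05 m^2
vt = sqrt(2mg/(Cd*rho*A)) = sqrt(2*0.0225*9.81/(0.35 * 1.225 * 2.82743e-05)) = 190.8 m/s

190.8 m/s


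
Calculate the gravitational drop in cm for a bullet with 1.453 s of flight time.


drop = 0.5*g*t^2 = 0.5*9.81*1.453^2 = 10.3555 m ≈ 1036 cm

1036 cm


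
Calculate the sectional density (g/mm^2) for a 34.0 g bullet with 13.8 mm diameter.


SD = m/d^2 = 34.0/13.8^2 = 0.1785 g/mm^2

0.1785 g/mm^2


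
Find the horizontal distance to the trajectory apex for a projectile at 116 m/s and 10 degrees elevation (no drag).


R = v0^2*sin(2*theta)/g = 116^2*sin(2*10°)/9.81 = 469.136 m
apex_dist = R/2 = 469.136/2 = 234.6 m

234.6 m


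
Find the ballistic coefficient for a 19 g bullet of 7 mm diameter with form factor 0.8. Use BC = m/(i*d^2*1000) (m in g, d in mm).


BC = m/(i*d^2*1000) = 19/(0.8 * 7^2 * 1000) = 0.0004847

0.0004847


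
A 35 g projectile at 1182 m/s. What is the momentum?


p = m*v = 0.035*1182 = 41.37 kg·m/s

41.37 kg·m/s


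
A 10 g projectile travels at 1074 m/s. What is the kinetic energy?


E = 0.5*m*v^2 = 0.5*0.01*1074^2 = 5767 J

5767 J


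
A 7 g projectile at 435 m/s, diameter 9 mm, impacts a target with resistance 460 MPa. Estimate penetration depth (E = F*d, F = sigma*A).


A = pi*(d/2)^2 = pi*(9/2)^2 = 63.6173 mm^2
E = 0.5*m*v^2 = 0.5*0.007*435^2 = 662.288 J
depth = E/(sigma*A) = 662.288 J / (460 MPa * 63.6173 mm^2) = 662.288/(460 * 63.6173) m = 0.0226315 m ≈ 22.63 mm

22.63 mm


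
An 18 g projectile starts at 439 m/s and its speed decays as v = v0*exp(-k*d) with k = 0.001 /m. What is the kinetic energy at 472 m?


v = v0*exp(-k*d) = 439*exp(-0.001*472) = 273.828 m/s
E = 0.5*m*v^2 = 0.5*0.018*273.828^2 = 674.8 J

674.8 J


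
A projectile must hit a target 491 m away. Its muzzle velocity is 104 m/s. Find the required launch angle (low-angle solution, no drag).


sin(2*theta) = R*g/v0^2 = 491*9.81/104^2 = 0.445332, theta = arcsin(0.445332)/2 = 13.22°

13.22 degrees


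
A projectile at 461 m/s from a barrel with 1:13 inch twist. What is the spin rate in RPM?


twist_m = 13*0.0254 = 0.3302 m
spin = v/twist = 461/0.3302 = 1396.124 rev/s
RPM = spin*60 = 1396.124*60 ≈ 83767 RPM

83767 RPM


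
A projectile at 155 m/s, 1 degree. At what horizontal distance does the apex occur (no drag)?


R = v0^2*sin(2*theta)/g = 155^2*sin(2*1°)/9.81 = 85.47 m
apex_dist = R/2 = 85.47/2 = 42.73 m

42.73 m


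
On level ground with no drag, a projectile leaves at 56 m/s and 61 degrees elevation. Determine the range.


R = v0^2 * sin(2*theta) / g = 56^2 * sin(2*61°) / 9.81 = 271.1 m

271.1 m


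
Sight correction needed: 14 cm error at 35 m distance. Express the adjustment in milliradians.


1 mrad subtends 1 cm per 10 m of range, so adj = error_cm / (dist_m / 10) = 14 / (35/10) = 4 mrad

4 mrad


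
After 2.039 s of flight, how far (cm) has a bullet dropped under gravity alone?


drop = 0.5*g*t^2 = 0.5*9.81*2.039^2 = 20.3926 m ≈ 2039 cm

2039 cm


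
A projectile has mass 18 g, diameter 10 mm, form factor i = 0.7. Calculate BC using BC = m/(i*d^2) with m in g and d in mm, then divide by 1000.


BC = m/(i*d^2*1000) = 18/(0.7 * 10^2 * 1000) = 0.0002571

0.0002571


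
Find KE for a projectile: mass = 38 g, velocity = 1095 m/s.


E = 0.5*m*v^2 = 0.5*0.038*1095^2 = 22781 J

22781 J


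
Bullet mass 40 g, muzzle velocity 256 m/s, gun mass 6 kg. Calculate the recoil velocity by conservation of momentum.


v_recoil = m_p * v_p / m_gun = 0.04 * 256 / 6 = 1.707 m/s

1.707 m/s


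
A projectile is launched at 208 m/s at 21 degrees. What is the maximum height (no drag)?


H = (v0*sin(theta))^2 / (2g) = (208*sin(21°))^2 / (2*9.81) = 283.2 m

283.2 m


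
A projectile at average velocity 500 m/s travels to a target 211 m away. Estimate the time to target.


t = d/v = 211/500 = 0.422 s

0.422 s


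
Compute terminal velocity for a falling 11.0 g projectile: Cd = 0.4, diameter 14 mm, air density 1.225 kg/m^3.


A = pi*(d/2)^2 = pi*(14/2000)^2 = 1.53938e-04 m^2
vt = sqrt(2mg/(Cd*rho*A)) = sqrt(2*0.011*9.81/(0.4 * 1.225 * 1.53938e-04)) = 53.49 m/s

53.49 m/s


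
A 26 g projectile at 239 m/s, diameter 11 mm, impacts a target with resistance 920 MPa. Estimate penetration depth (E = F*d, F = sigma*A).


A = pi*(d/2)^2 = pi*(11/2)^2 = 95.0332 mm^2
E = 0.5*m*v^2 = 0.5*0.026*239^2 = 742.573 J
depth = E/(sigma*A) = 742.573 J / (920 MPa * 95.0332 mm^2) = 742.573/(920 * 95.0332) m = 0.00849329 m ≈ 8.493 mm

8.493 mm


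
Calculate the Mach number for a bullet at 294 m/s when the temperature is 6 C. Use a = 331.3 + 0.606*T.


a = 331.3 + 0.606*(6) = 334.936 m/s
M = v/a = 294/334.936 = 0.8778

0.8778


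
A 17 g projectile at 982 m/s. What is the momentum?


p = m*v = 0.017*982 = 16.69 kg·m/s

16.69 kg·m/s


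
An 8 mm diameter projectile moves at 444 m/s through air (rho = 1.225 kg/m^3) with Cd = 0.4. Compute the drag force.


A = pi*(d/2)^2 = pi*(8/2000)^2 = 5.02655e-05 m^2
Fd = 0.5*Cd*rho*A*v^2 = 0.5*0.4*1.225*5.02655e-05*444^2 = 2.428 N

2.428 N


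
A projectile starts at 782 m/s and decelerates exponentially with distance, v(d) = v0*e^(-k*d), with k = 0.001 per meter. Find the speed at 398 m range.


v = v0*exp(-k*d) = 782*exp(-0.001*398) = 525.2 m/s

525.2 m/s


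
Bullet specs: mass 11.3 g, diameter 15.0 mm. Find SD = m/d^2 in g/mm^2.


SD = m/d^2 = 11.3/15.0^2 = 0.05022 g/mm^2

0.05022 g/mm^2


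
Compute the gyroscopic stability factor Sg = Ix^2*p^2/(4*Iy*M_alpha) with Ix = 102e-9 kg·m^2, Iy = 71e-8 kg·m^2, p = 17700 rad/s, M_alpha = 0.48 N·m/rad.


Sg = Ix^2 * p^2 / (4 * Iy * M_alpha) = (102e-9)^2 * 17700^2 / (4 * 71e-8 * 0.48) = 2.391

2.391


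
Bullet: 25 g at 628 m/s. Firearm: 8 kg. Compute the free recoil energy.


v_r = m_p*v_p/m_gun = 0.025*628/8 = 1.9625 m/s, E_r = 0.5*m_gun*v_r^2 = 0.5*8*1.9625^2 = 15.41 J

15.41 J


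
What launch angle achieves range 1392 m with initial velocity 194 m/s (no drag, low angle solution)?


sin(2*theta) = R*g/v0^2 = 1392*9.81/194^2 = 0.362831, theta = arcsin(0.362831)/2 = 10.64°

10.64 degrees


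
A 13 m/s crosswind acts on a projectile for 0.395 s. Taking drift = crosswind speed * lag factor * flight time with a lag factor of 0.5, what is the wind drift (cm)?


drift = v_wind * lag * t = 13 * 0.5 * 0.395 = 2.5675 m ≈ 256.8 cm

256.8 cm


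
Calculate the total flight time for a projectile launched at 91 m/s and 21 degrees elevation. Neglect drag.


T = 2*v0*sin(theta)/g = 2*91*sin(21°)/9.81 = 6.649 s

6.649 s


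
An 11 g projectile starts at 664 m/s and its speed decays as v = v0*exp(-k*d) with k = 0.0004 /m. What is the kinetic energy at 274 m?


v = v0*exp(-k*d) = 664*exp(-0.0004*274) = 595.072 m/s
E = 0.5*m*v^2 = 0.5*0.011*595.072^2 = 1948 J

1948 J


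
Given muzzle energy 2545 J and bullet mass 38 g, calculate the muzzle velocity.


v = sqrt(2*E/m) = sqrt(2*2545/0.038) = 366 m/s

366 m/s


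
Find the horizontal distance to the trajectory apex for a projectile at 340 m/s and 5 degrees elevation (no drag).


R = v0^2*sin(2*theta)/g = 340^2*sin(2*5°)/9.81 = 2046.25 m
apex_dist = R/2 = 2046.25/2 = 1023 m

1023 m


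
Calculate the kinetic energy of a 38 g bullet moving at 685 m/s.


E = 0.5*m*v^2 = 0.5*0.038*685^2 = 8915 J

8915 J


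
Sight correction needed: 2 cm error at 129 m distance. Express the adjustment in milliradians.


1 mrad subtends 1 cm per 10 m of range, so adj = error_cm / (dist_m / 10) = 2 / (129/10) = 0.155 mrad

0.155 mrad


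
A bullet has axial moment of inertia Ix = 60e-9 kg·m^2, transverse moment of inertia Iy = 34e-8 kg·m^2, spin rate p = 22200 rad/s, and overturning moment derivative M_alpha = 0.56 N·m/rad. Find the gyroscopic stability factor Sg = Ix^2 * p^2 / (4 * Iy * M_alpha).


Sg = Ix^2 * p^2 / (4 * Iy * M_alpha) = (60e-9)^2 * 22200^2 / (4 * 34e-8 * 0.56) = 2.33

2.33


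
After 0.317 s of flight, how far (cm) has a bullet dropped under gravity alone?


drop = 0.5*g*t^2 = 0.5*9.81*0.317^2 = 0.492899 m ≈ 49.29 cm

49.29 cm


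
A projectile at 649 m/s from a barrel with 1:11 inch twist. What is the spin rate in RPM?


twist_m = 11*0.0254 = 0.2794 m
spin = v/twist = 649/0.2794 = 2322.835 rev/s
RPM = spin*60 = 2322.835*60 ≈ 139370 RPM

139370 RPM


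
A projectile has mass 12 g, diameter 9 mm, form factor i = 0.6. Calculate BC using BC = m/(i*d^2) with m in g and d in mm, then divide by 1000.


BC = m/(i*d^2*1000) = 12/(0.6 * 9^2 * 1000) = 0.0002469

0.0002469


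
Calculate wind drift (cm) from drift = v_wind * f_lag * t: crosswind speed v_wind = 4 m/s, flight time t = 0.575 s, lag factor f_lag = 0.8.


drift = v_wind * lag * t = 4 * 0.8 * 0.575 = 1.84 m ≈ 184 cm

184 cm


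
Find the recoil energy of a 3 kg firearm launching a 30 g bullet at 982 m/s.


v_r = m_p*v_p/m_gun = 0.03*982/3 = 9.82 m/s, E_r = 0.5*m_gun*v_r^2 = 0.5*3*9.82^2 = 144.6 J

144.6 J


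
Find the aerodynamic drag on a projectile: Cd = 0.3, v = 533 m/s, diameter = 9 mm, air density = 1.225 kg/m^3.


A = pi*(d/2)^2 = pi*(9/2000)^2 = 6.36173e-05 m^2
Fd = 0.5*Cd*rho*A*v^2 = 0.5*0.3*1.225*6.36173e-05*533^2 = 3.321 N

3.321 N


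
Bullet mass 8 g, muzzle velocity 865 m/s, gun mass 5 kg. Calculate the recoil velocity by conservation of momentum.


v_recoil = m_p * v_p / m_gun = 0.008 * 865 / 5 = 1.384 m/s

1.384 m/s


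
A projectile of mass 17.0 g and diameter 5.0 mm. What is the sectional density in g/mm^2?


SD = m/d^2 = 17.0/5.0^2 = 0.68 g/mm^2

0.68 g/mm^2


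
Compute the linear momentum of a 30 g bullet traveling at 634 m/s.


p = m*v = 0.03*634 = 19.02 kg·m/s

19.02 kg·m/s


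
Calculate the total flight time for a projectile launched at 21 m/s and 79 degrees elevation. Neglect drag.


T = 2*v0*sin(theta)/g = 2*21*sin(79°)/9.81 = 4.203 s

4.203 s


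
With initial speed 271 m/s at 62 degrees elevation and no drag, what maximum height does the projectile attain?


H = (v0*sin(theta))^2 / (2g) = (271*sin(62°))^2 / (2*9.81) = 2918 m

2918 m


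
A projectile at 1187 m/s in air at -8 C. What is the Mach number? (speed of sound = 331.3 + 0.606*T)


a = 331.3 + 0.606*(-8) = 326.452 m/s
M = v/a = 1187/326.452 = 3.636

3.636


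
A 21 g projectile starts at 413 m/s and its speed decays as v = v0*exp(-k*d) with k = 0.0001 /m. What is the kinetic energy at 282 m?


v = v0*exp(-k*d) = 413*exp(-0.0001*282) = 401.516 m/s
E = 0.5*m*v^2 = 0.5*0.021*401.516^2 = 1693 J

1693 J


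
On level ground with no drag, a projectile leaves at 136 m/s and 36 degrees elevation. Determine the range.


R = v0^2 * sin(2*theta) / g = 136^2 * sin(2*36°) / 9.81 = 1793 m

1793 m


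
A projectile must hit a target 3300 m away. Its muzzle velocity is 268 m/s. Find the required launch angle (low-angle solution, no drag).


sin(2*theta) = R*g/v0^2 = 3300*9.81/268^2 = 0.450727, theta = arcsin(0.450727)/2 = 13.4°

13.4 degrees


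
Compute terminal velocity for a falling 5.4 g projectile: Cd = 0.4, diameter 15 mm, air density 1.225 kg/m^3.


A = pi*(d/2)^2 = pi*(15/2000)^2 = 1.76715e-04 m^2
vt = sqrt(2mg/(Cd*rho*A)) = sqrt(2*0.0054*9.81/(0.4 * 1.225 * 1.76715e-04)) = 34.98 m/s

34.98 m/s


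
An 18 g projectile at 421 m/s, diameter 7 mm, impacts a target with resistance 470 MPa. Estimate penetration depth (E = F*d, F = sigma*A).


A = pi*(d/2)^2 = pi*(7/2)^2 = 38.4845 mm^2
E = 0.5*m*v^2 = 0.5*0.018*421^2 = 1595.17 J
depth = E/(sigma*A) = 1595.17 J / (470 MPa * 38.4845 mm^2) = 1595.17/(470 * 38.4845) m = 0.0881907 m ≈ 88.19 mm

88.19 mm


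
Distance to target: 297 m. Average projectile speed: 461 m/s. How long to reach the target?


t = d/v = 297/461 = 0.6443 s

0.6443 s


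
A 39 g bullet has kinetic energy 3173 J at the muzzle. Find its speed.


v = sqrt(2*E/m) = sqrt(2*3173/0.039) = 403.4 m/s

403.4 m/s


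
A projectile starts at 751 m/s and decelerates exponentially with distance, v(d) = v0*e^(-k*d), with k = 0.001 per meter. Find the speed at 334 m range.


v = v0*exp(-k*d) = 751*exp(-0.001*334) = 537.8 m/s

537.8 m/s


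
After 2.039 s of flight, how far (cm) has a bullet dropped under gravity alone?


drop = 0.5*g*t^2 = 0.5*9.81*2.039^2 = 20.3926 m ≈ 2039 cm

2039 cm


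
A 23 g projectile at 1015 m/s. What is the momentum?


p = m*v = 0.023*1015 = 23.34 kg·m/s

23.34 kg·m/s


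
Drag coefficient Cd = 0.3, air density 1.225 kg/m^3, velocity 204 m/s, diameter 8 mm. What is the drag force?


A = pi*(d/2)^2 = pi*(8/2000)^2 = 5.02655e-05 m^2
Fd = 0.5*Cd*rho*A*v^2 = 0.5*0.3*1.225*5.02655e-05*204^2 = 0.3844 N

0.3844 N


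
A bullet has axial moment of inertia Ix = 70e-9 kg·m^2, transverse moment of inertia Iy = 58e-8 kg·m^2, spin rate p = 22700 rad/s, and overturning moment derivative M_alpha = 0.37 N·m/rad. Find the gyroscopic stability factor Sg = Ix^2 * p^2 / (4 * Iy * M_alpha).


Sg = Ix^2 * p^2 / (4 * Iy * M_alpha) = (70e-9)^2 * 22700^2 / (4 * 58e-8 * 0.37) = 2.941

2.941


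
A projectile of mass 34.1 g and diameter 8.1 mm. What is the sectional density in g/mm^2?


SD = m/d^2 = 34.1/8.1^2 = 0.5197 g/mm^2

0.5197 g/mm^2


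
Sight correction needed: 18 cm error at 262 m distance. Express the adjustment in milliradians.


1 mrad subtends 1 cm per 10 m of range, so adj = error_cm / (dist_m / 10) = 18 / (262/10) = 0.687 mrad

0.687 mrad


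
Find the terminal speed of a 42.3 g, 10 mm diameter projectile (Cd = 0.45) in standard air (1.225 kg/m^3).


A = pi*(d/2)^2 = pi*(10/2000)^2 = 7.85398e-05 m^2
vt = sqrt(2mg/(Cd*rho*A)) = sqrt(2*0.0423*9.81/(0.45 * 1.225 * 7.85398e-05)) = 138.5 m/s

138.5 m/s


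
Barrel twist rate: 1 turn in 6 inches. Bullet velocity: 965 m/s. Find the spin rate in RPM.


twist_m = 6*0.0254 = 0.1524 m
spin = v/twist = 965/0.1524 = 6332.021 rev/s
RPM = spin*60 = 6332.021*60 ≈ 379921 RPM

379921 RPM


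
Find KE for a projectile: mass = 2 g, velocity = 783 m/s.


E = 0.5*m*v^2 = 0.5*0.002*783^2 = 613.1 J

613.1 J


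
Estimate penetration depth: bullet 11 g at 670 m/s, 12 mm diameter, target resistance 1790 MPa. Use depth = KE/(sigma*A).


A = pi*(d/2)^2 = pi*(12/2)^2 = 113.097 mm^2
E = 0.5*m*v^2 = 0.5*0.011*670^2 = 2468.95 J
depth = E/(sigma*A) = 2468.95 J / (1790 MPa * 113.097 mm^2) = 2468.95/(1790 * 113.097) m = 0.0121957 m ≈ 12.2 mm

12.2 mm


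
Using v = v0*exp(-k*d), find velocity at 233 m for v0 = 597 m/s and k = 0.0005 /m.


v = v0*exp(-k*d) = 597*exp(-0.0005*233) = 531.3 m/s

531.3 m/s


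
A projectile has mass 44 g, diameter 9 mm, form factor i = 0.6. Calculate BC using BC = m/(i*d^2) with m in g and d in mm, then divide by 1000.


BC = m/(i*d^2*1000) = 44/(0.6 * 9^2 * 1000) = 0.0009053

0.0009053


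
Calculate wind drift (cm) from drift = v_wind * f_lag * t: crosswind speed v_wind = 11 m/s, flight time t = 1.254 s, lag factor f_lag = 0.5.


drift = v_wind * lag * t = 11 * 0.5 * 1.254 = 6.897 m ≈ 689.7 cm

689.7 cm


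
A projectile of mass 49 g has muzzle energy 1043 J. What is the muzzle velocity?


v = sqrt(2*E/m) = sqrt(2*1043/0.049) = 206.3 m/s

206.3 m/s


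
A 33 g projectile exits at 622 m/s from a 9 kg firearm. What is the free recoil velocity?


v_recoil = m_p * v_p / m_gun = 0.033 * 622 / 9 = 2.281 m/s

2.281 m/s


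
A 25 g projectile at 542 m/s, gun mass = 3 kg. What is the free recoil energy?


v_r = m_p*v_p/m_gun = 0.025*542/3 = 4.51667 m/s, E_r = 0.5*m_gun*v_r^2 = 0.5*3*4.51667^2 = 30.6 J

30.6 J


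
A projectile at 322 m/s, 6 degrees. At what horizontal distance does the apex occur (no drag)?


R = v0^2*sin(2*theta)/g = 322^2*sin(2*6°)/9.81 = 2197.46 m
apex_dist = R/2 = 2197.46/2 = 1099 m

1099 m


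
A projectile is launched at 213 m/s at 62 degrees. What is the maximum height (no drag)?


H = (v0*sin(theta))^2 / (2g) = (213*sin(62°))^2 / (2*9.81) = 1803 m

1803 m


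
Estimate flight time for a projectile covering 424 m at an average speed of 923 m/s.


t = d/v = 424/923 = 0.4594 s

0.4594 s


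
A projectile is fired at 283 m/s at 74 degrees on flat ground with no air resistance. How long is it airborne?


T = 2*v0*sin(theta)/g = 2*283*sin(74°)/9.81 = 55.46 s

55.46 s


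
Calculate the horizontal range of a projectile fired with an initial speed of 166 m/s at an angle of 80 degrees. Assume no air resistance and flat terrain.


R = v0^2 * sin(2*theta) / g = 166^2 * sin(2*80°) / 9.81 = 960.7 m

960.7 m


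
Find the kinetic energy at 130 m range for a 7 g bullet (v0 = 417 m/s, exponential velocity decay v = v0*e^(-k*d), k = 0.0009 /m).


v = v0*exp(-k*d) = 417*exp(-0.0009*130) = 370.957 m/s
E = 0.5*m*v^2 = 0.5*0.007*370.957^2 = 481.6 J

481.6 J


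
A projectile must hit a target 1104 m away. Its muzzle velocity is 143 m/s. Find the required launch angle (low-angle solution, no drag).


sin(2*theta) = R*g/v0^2 = 1104*9.81/143^2 = 0.529622, theta = arcsin(0.529622)/2 = 15.99°

15.99 degrees


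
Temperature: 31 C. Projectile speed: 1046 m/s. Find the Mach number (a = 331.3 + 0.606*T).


a = 331.3 + 0.606*(31) = 350.086 m/s
M = v/a = 1046/350.086 = 2.988

2.988


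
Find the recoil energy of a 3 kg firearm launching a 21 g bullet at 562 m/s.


v_r = m_p*v_p/m_gun = 0.021*562/3 = 3.934 m/s, E_r = 0.5*m_gun*v_r^2 = 0.5*3*3.934^2 = 23.21 J

23.21 J


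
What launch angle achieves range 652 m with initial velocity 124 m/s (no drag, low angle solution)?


sin(2*theta) = R*g/v0^2 = 652*9.81/124^2 = 0.415981, theta = arcsin(0.415981)/2 = 12.29°

12.29 degrees


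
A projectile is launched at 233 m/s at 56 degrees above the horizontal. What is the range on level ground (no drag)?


R = v0^2 * sin(2*theta) / g = 233^2 * sin(2*56°) / 9.81 = 5131 m

5131 m


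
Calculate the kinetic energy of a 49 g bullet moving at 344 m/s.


E = 0.5*m*v^2 = 0.5*0.049*344^2 = 2899 J

2899 J


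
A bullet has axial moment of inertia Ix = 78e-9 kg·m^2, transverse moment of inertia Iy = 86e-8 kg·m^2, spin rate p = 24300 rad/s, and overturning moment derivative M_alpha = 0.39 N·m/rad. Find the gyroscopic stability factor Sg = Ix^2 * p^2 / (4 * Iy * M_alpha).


Sg = Ix^2 * p^2 / (4 * Iy * M_alpha) = (78e-9)^2 * 24300^2 / (4 * 86e-8 * 0.39) = 2.678

2.678


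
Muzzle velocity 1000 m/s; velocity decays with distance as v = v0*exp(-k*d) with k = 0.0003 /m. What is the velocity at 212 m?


v = v0*exp(-k*d) = 1000*exp(-0.0003*212) = 938.4 m/s

938.4 m/s


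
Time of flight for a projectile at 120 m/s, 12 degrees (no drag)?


T = 2*v0*sin(theta)/g = 2*120*sin(12°)/9.81 = 5.087 s

5.087 s


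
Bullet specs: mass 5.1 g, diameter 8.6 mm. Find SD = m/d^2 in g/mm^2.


SD = m/d^2 = 5.1/8.6^2 = 0.06896 g/mm^2

0.06896 g/mm^2


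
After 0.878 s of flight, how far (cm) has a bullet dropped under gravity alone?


drop = 0.5*g*t^2 = 0.5*9.81*0.878^2 = 3.78119 m ≈ 378.1 cm

378.1 cm


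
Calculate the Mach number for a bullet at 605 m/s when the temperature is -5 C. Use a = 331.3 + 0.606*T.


a = 331.3 + 0.606*(-5) = 328.27 m/s
M = v/a = 605/328.27 = 1.843

1.843


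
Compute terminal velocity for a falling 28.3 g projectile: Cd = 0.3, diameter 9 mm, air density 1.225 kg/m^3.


A = pi*(d/2)^2 = pi*(9/2000)^2 = 6.36173e-05 m^2
vt = sqrt(2mg/(Cd*rho*A)) = sqrt(2*0.0283*9.81/(0.3 * 1.225 * 6.36173e-05)) = 154.1 m/s

154.1 m/s


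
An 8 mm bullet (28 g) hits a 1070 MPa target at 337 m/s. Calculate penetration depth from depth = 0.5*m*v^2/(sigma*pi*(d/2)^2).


A = pi*(d/2)^2 = pi*(8/2)^2 = 50.2655 mm^2
E = 0.5*m*v^2 = 0.5*0.028*337^2 = 1589.97 J
depth = E/(sigma*A) = 1589.97 J / (1070 MPa * 50.2655 mm^2) = 1589.97/(1070 * 50.2655) m = 0.029562 m ≈ 29.56 mm

29.56 mm


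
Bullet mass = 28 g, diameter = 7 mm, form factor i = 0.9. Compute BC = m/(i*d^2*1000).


BC = m/(i*d^2*1000) = 28/(0.9 * 7^2 * 1000) = 0.0006349

0.0006349


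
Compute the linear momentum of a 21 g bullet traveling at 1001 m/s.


p = m*v = 0.021*1001 = 21.02 kg·m/s

21.02 kg·m/s


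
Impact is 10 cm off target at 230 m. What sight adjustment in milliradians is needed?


1 mrad subtends 1 cm per 10 m of range, so adj = error_cm / (dist_m / 10) = 10 / (230/10) = 0.4348 mrad

0.4348 mrad


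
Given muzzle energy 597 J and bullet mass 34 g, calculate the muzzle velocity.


v = sqrt(2*E/m) = sqrt(2*597/0.034) = 187.4 m/s

187.4 m/s


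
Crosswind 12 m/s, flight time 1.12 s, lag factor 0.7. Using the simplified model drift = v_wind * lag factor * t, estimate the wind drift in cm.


drift = v_wind * lag * t = 12 * 0.7 * 1.12 = 9.408 m ≈ 940.8 cm

940.8 cm


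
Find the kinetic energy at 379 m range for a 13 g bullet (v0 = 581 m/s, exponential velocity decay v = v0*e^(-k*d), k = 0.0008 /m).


v = v0*exp(-k*d) = 581*exp(-0.0008*379) = 429.04 m/s
E = 0.5*m*v^2 = 0.5*0.013*429.04^2 = 1196 J

1196 J


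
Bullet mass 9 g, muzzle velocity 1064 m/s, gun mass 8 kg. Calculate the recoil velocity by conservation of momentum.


v_recoil = m_p * v_p / m_gun = 0.009 * 1064 / 8 = 1.197 m/s

1.197 m/s


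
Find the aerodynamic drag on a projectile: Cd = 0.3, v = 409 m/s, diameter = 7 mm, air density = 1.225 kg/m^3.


A = pi*(d/2)^2 = pi*(7/2000)^2 = 3.84845e-05 m^2
Fd = 0.5*Cd*rho*A*v^2 = 0.5*0.3*1.225*3.84845e-05*409^2 = 1.183 N

1.183 N


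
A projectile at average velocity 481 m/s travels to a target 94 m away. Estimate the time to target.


t = d/v = 94/481 = 0.1954 s

0.1954 s


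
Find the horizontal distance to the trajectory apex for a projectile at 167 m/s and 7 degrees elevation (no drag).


R = v0^2*sin(2*theta)/g = 167^2*sin(2*7°)/9.81 = 687.763 m
apex_dist = R/2 = 687.763/2 = 343.9 m

343.9 m


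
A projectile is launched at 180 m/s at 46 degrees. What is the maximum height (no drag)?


H = (v0*sin(theta))^2 / (2g) = (180*sin(46°))^2 / (2*9.81) = 854.5 m

854.5 m


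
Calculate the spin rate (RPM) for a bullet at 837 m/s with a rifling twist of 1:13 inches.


twist_m = 13*0.0254 = 0.3302 m
spin = v/twist = 837/0.3302 = 2534.827 rev/s
RPM = spin*60 = 2534.827*60 ≈ 152090 RPM

152090 RPM


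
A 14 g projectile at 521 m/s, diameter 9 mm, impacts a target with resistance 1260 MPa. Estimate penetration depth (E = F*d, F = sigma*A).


A = pi*(d/2)^2 = pi*(9/2)^2 = 63.6173 mm^2
E = 0.5*m*v^2 = 0.5*0.014*521^2 = 1900.09 J
depth = E/(sigma*A) = 1900.09 J / (1260 MPa * 63.6173 mm^2) = 1900.09/(1260 * 63.6173) m = 0.0237043 m ≈ 23.7 mm

23.7 mm


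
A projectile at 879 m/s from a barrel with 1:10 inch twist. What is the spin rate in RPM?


twist_m = 10*0.0254 = 0.254 m
spin = v/twist = 879/0.254 = 3460.63 rev/s
RPM = spin*60 = 3460.63*60 ≈ 207638 RPM

207638 RPM


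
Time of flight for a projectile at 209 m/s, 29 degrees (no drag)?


T = 2*v0*sin(theta)/g = 2*209*sin(29°)/9.81 = 20.66 s

20.66 s


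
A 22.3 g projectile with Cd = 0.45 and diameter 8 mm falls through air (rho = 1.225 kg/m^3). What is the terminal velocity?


A = pi*(d/2)^2 = pi*(8/2000)^2 = 5.02655e-05 m^2
vt = sqrt(2mg/(Cd*rho*A)) = sqrt(2*0.0223*9.81/(0.45 * 1.225 * 5.02655e-05)) = 125.7 m/s

125.7 m/s


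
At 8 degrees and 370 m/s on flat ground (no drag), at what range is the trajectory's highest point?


R = v0^2*sin(2*theta)/g = 370^2*sin(2*8°)/9.81 = 3846.56 m
apex_dist = R/2 = 3846.56/2 = 1923 m

1923 m


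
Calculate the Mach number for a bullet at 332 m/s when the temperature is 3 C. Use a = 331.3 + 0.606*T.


a = 331.3 + 0.606*(3) = 333.118 m/s
M = v/a = 332/333.118 = 0.9966

0.9966


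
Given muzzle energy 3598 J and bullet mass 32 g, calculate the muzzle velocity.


v = sqrt(2*E/m) = sqrt(2*3598/0.032) = 474.2 m/s

474.2 m/s


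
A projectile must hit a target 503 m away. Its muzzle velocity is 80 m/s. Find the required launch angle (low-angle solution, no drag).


sin(2*theta) = R*g/v0^2 = 503*9.81/80^2 = 0.771005, theta = arcsin(0.771005)/2 = 25.22°

25.22 degrees


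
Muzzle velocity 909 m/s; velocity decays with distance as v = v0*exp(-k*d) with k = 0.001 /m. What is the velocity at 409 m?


v = v0*exp(-k*d) = 909*exp(-0.001*409) = 603.9 m/s

603.9 m/s


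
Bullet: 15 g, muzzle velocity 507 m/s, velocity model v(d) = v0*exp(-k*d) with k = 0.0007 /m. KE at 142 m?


v = v0*exp(-k*d) = 507*exp(-0.0007*142) = 459.028 m/s
E = 0.5*m*v^2 = 0.5*0.015*459.028^2 = 1580 J

1580 J


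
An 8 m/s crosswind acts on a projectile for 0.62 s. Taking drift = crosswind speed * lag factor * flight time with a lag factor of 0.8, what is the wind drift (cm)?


drift = v_wind * lag * t = 8 * 0.8 * 0.62 = 3.968 m ≈ 396.8 cm

396.8 cm


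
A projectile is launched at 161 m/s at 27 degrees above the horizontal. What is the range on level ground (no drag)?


R = v0^2 * sin(2*theta) / g = 161^2 * sin(2*27°) / 9.81 = 2138 m

2138 m


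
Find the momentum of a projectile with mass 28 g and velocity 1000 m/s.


p = m*v = 0.028*1000 = 28 kg·m/s

28 kg·m/s
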